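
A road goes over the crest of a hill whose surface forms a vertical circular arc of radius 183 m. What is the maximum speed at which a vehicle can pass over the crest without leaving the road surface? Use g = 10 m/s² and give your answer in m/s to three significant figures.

42.8 m/s

At the crest the centre of the circle is below the vehicle, so the net downward (centripetal) force is mg − N = mv²/r.
The vehicle leaves the road when N → 0, giving v_max = √(g r) = √(10.0 × 183) = 42.78 m/s.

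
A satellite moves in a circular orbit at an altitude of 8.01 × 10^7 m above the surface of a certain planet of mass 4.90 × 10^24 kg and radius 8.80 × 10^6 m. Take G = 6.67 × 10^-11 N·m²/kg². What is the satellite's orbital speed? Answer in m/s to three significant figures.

Orbital radius r = R + h = 8.80 × 10^6 + 8.01 × 10^7 = 8.890 × 10^7 m.
Gravity supplies the centripetal force: G M m / r² = m v² / r, so v = √(GM/r).
v = √(6.67 × 10^-11 × 4.90 × 10^24 / 8.890 × 10^7) = √(3.676 × 10^6) = 1917 m/s.

1920 m/s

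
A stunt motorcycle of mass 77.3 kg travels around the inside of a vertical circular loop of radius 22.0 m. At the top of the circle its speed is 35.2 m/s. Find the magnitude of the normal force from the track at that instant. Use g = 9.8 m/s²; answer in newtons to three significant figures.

At the top, both N and the weight mg point inward (toward the centre), so N + mg = mv²/r.
N = m(v²/r − g) = 77.3 × ((35.2)²/22.0 − 9.8) = 77.3 × (56.32 − 9.8) = 77.3 × 46.52 = 3596 N.

3600 N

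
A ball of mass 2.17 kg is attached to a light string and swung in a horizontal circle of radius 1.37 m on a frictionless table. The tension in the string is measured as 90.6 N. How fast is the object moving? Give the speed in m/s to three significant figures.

7.56 m/s

T = m v²/r ⇒ v = √(T r / m) = √(90.6 × 1.37 / 2.17) = √57.20 = 7.563 m/s.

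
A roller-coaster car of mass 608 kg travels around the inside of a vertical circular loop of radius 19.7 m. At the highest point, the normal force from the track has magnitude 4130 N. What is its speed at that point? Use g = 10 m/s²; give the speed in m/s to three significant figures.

18.2 m/s

At the top, N + mg = mv²/r, so v = √(r(N/m + g)) = √(19.7 × (4130/608 + 10.0)) = √(19.7 × 16.79) = √330.8 = 18.19 m/s.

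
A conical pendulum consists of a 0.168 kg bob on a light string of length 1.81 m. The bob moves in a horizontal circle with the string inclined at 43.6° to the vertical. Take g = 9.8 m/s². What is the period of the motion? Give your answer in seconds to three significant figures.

r = L sinθ = 1.248 m. From T sinθ = mω²r and T cosθ = mg: tanθ = ω²r/g, so ω² = g tanθ / r = g/(L cosθ).
ω = √(g/(L cosθ)) = √(9.8/(1.81 × 0.7242)) = √7.477 = 2.734 rad/s.
Period = 2π/ω = 2.298 s.

2.30 s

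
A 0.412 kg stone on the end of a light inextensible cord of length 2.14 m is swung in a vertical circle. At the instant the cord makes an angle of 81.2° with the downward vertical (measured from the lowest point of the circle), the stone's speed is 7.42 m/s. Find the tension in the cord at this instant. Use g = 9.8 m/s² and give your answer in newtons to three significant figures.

11.2 N

Take the radial direction toward the centre of the circle as positive. The component of the weight along the string toward the centre is −mg cos φ (φ measured from the bottom), so Newton's second law along the string gives T − mg cos φ = m v²/r.
cos 81.2° = 0.1530, so T = m(v²/r + g cos φ) = 0.412 × ((7.42)²/2.14 + 9.8 × 0.1530) = 0.412 × (25.73 + (1.499)) = 0.412 × 27.23 = 11.22 N.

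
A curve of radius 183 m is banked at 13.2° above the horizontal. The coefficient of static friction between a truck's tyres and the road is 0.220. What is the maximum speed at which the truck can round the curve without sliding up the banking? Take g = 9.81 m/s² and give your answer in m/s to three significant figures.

At the maximum speed, friction acts down the slope at its limiting value f = μN. Radially (horizontal, toward centre): N sinθ + μN cosθ = mv²/r. Vertically: N cosθ − μN sinθ = mg.
Dividing: v² = r g (sinθ + μcosθ)/(cosθ − μsinθ).
sinθ + μcosθ = 0.2284 + 0.220×0.9736 = 0.4425; cosθ − μsinθ = 0.9736 − 0.220×0.2284 = 0.9233.
v² = 183 × 9.81 × 0.4425/0.9233 = 860.4 m²/s², so v = 29.33 m/s.

29.3 m/s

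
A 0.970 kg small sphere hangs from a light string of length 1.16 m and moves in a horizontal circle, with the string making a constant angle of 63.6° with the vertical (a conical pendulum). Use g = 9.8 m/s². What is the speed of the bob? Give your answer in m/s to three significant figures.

4.53 m/s

The radius of the circle is r = L sinθ = 1.16 × sin 63.6° = 1.039 m.
Horizontally T sinθ = mv²/r and vertically T cosθ = mg, so tanθ = v²/(rg).
v = √(r g tanθ) = √(1.039 × 9.8 × 2.014) = √20.51 = 4.529 m/s.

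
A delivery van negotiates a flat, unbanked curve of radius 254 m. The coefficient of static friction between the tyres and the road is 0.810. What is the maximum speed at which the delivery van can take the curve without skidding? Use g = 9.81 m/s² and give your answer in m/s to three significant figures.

The only inward force on a level bend is static friction, so at the limit f_s = μ_s N = μ_s m g = m v²/r.
Mass cancels: v_max = √(μ_s g r) = √(0.810 × 9.81 × 254) = √2018 = 44.93 m/s.

44.9 m/s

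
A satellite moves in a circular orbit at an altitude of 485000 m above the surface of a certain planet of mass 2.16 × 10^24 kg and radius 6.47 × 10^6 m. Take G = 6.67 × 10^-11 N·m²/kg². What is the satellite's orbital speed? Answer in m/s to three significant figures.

4550 m/s

Orbital radius r = R + h = 6.47 × 10^6 + 485000 = 6.955 × 10^6 m.
Gravity supplies the centripetal force: G M m / r² = m v² / r, so v = √(GM/r).
v = √(6.67 × 10^-11 × 2.16 × 10^24 / 6.955 × 10^6) = √(2.071 × 10^7) = 4551 m/s.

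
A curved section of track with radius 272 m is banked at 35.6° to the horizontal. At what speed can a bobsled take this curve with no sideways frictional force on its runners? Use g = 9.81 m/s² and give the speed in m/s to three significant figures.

On a frictionless banked curve, N sinθ = mv²/r and N cosθ = mg, so tanθ = v²/(rg).
v = √(r g tanθ) = √(272 × 9.81 × tan 35.6°) = √(272 × 9.81 × 0.7159) = √1910 = 43.71 m/s.

43.7 m/s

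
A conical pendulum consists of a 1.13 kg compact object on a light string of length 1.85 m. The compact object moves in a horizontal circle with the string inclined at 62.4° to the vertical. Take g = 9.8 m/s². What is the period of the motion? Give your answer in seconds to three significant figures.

1.86 s

r = L sinθ = 1.639 m. From T sinθ = mω²r and T cosθ = mg: tanθ = ω²r/g, so ω² = g tanθ / r = g/(L cosθ).
ω = √(g/(L cosθ)) = √(9.8/(1.85 × 0.4633)) = √11.43 = 3.381 rad/s.
Period = 2π/ω = 1.858 s.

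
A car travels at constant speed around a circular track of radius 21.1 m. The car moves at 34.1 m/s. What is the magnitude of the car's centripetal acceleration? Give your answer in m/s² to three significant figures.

55.1 m/s²

a_c = v²/r = (34.10)²/21.1 = 1163/21.1 = 55.11 m/s².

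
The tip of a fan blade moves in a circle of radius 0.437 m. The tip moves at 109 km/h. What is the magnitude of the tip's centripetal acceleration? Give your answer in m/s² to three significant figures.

v = 109 km/h = 109/3.6 = 30.28 m/s.
a_c = v²/r = (30.28)²/0.437 = 916.7/0.437 = 2098 m/s².

2100 m/s²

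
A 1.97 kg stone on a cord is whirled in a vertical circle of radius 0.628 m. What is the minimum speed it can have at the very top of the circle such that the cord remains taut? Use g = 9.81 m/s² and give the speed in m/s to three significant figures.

At the highest point the centre is directly below, so both the weight and T act inward: T + mg = mv²/r.
At minimum speed T → 0, so mg = mv_min²/r ⇒ v_min = √(g r) = √(9.81 × 0.628) = 2.482 m/s.

2.48 m/s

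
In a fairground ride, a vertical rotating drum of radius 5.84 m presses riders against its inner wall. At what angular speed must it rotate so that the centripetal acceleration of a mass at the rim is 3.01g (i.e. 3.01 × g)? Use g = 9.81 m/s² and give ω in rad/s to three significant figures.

2.25 rad/s

Centripetal acceleration a_c = ω²r. Setting ω²r = 3.01g:
ω = √(3.01g / r) = √(3.01 × 9.81 / 5.84) = √5.056 = 2.249 rad/s.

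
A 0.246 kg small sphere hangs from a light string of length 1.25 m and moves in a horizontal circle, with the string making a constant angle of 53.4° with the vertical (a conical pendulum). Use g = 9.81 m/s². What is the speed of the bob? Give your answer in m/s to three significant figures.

3.64 m/s

The radius of the circle is r = L sinθ = 1.25 × sin 53.4° = 1.004 m.
Horizontally T sinθ = mv²/r and vertically T cosθ = mg, so tanθ = v²/(rg).
v = √(r g tanθ) = √(1.004 × 9.81 × 1.347) = √13.26 = 3.641 m/s.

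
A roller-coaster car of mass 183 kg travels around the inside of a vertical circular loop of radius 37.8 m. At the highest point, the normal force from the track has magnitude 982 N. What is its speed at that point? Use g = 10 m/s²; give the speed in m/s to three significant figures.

At the top, N + mg = mv²/r, so v = √(r(N/m + g)) = √(37.8 × (982/183 + 10.0)) = √(37.8 × 15.37) = √580.8 = 24.10 m/s.

24.1 m/s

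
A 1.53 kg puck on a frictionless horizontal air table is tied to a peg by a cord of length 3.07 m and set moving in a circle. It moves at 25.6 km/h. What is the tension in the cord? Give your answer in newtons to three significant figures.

v = 25.6 km/h = 25.6/3.6 = 7.111 m/s.
The tension is the only horizontal force, so it supplies the full centripetal force: T = m v²/r = 1.53 × (7.111)²/3.07 = 1.53 × 50.57/3.07 = 25.20 N.

25.2 N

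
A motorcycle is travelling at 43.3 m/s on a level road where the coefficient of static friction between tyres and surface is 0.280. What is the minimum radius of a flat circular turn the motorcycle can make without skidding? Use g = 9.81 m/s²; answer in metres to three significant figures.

At the limit, μ_s m g = m v²/r, so r_min = v²/(μ_s g) = (43.3)²/(0.280 × 9.81) = 1875/2.747 = 682.6 m.

683 m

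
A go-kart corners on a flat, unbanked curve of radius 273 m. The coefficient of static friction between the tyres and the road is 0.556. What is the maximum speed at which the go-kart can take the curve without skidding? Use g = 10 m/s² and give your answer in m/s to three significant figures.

39.0 m/s

Friction provides the centripetal force on a flat curve. At maximum speed it is at its limiting value: μ_s m g = m v²/r.
Mass cancels: v_max = √(μ_s g r) = √(0.556 × 10.0 × 273) = √1518 = 38.96 m/s.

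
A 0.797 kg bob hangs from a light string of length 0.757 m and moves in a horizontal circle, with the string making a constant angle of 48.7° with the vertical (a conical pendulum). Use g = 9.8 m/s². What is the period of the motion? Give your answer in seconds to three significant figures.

r = L sinθ = 0.5687 m. From T sinθ = mω²r and T cosθ = mg: tanθ = ω²r/g, so ω² = g tanθ / r = g/(L cosθ).
ω = √(g/(L cosθ)) = √(9.8/(0.757 × 0.6600)) = √19.61 = 4.429 rad/s.
Period = 2π/ω = 1.419 s.

1.42 s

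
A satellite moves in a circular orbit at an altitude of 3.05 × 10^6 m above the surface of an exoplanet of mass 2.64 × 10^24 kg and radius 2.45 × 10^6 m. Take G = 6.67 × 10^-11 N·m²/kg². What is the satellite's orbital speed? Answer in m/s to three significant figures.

Orbital radius r = R + h = 2.45 × 10^6 + 3.05 × 10^6 = 5.500 × 10^6 m.
Gravity supplies the centripetal force: G M m / r² = m v² / r, so v = √(GM/r).
v = √(6.67 × 10^-11 × 2.64 × 10^24 / 5.500 × 10^6) = √(3.202 × 10^7) = 5658 m/s.

5660 m/s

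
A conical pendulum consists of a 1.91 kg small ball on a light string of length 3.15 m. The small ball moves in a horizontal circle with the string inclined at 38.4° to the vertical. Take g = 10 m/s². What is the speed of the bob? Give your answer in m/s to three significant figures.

The radius of the circle is r = L sinθ = 3.15 × sin 38.4° = 1.957 m.
Horizontally T sinθ = mv²/r and vertically T cosθ = mg, so tanθ = v²/(rg).
v = √(r g tanθ) = √(1.957 × 10.0 × 0.7926) = √15.51 = 3.938 m/s.

3.94 m/s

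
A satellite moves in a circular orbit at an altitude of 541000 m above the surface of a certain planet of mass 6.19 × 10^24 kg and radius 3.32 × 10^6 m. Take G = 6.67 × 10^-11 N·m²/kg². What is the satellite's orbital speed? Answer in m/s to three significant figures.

Orbital radius r = R + h = 3.32 × 10^6 + 541000 = 3.861 × 10^6 m.
Gravity supplies the centripetal force: G M m / r² = m v² / r, so v = √(GM/r).
v = √(6.67 × 10^-11 × 6.19 × 10^24 / 3.861 × 10^6) = √(1.069 × 10^8) = 10340 m/s.

10300 m/s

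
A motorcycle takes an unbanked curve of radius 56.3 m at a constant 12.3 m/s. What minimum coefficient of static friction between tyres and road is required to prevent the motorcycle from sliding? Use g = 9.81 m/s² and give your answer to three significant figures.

Friction provides the centripetal force: μ_s m g = m v²/r, so μ_s = v²/(g r) = (12.30)²/(9.81 × 56.3) = 151.3/552.3 = 0.2739.

0.274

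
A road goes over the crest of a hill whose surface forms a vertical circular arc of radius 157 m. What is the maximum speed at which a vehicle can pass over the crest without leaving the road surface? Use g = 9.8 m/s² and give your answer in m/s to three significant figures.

At the crest the centre of the circle is below the vehicle, so the net downward (centripetal) force is mg − N = mv²/r.
The vehicle leaves the road when N → 0, giving v_max = √(g r) = √(9.8 × 157) = 39.22 m/s.

39.2 m/s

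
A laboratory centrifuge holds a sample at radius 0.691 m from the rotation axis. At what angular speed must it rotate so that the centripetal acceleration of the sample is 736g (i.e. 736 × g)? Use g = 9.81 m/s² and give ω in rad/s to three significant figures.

102 rad/s

Centripetal acceleration a_c = ω²r. Setting ω²r = 736g:
ω = √(736g / r) = √(736 × 9.81 / 0.691) = √10450 = 102.2 rad/s.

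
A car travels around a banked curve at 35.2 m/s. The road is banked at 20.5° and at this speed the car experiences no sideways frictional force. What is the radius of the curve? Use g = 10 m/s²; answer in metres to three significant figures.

331 m

Frictionless banking: tanθ = v²/(rg), so r = v²/(g tanθ).
r = (35.2)²/(10.0 × tan 20.5°) = 1239/(10.0 × 0.3739) = 1239/3.739 = 331.4 m.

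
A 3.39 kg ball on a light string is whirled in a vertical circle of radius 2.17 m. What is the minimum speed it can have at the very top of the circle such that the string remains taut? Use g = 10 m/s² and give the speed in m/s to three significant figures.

4.66 m/s

At the highest point the centre is directly below, so both the weight and T act inward: T + mg = mv²/r.
At minimum speed T → 0, so mg = mv_min²/r ⇒ v_min = √(g r) = √(10.0 × 2.17) = 4.658 m/s.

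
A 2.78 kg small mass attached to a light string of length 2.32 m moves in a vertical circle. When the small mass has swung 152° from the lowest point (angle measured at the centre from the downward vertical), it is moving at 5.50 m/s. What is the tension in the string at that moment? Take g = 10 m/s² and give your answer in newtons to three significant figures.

11.7 N

Take the radial direction toward the centre of the circle as positive. The component of the weight along the string toward the centre is −mg cos φ (φ measured from the bottom), so Newton's second law along the string gives T − mg cos φ = m v²/r.
cos 152° = -0.8829, so T = m(v²/r + g cos φ) = 2.78 × ((5.50)²/2.32 + 10.0 × -0.8829) = 2.78 × (13.04 + (-8.829)) = 2.78 × 4.209 = 11.70 N.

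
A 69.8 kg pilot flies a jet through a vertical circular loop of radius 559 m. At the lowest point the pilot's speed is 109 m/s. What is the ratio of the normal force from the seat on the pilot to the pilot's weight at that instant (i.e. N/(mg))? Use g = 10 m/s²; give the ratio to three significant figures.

At the bottom, N − mg = mv²/r, so N = m(v²/r + g) and N/(mg) = v²/(rg) + 1 = (109)²/(559 × 10.0) + 1 = 2.125 + 1 = 3.125.

3.13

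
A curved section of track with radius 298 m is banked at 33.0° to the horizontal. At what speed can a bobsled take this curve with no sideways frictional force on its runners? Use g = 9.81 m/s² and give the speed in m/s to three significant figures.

43.6 m/s

On a frictionless banked curve, N sinθ = mv²/r and N cosθ = mg, so tanθ = v²/(rg).
v = √(r g tanθ) = √(298 × 9.81 × tan 33.0°) = √(298 × 9.81 × 0.6494) = √1898 = 43.57 m/s.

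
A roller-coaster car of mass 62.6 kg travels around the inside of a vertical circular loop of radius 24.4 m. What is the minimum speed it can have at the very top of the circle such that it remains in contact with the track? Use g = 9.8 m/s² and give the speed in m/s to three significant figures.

15.5 m/s

At the top, both weight mg and N point toward the centre: N + mg = mv²/r.
At minimum speed N → 0, so mg = mv_min²/r ⇒ v_min = √(g r) = √(9.8 × 24.4) = 15.46 m/s.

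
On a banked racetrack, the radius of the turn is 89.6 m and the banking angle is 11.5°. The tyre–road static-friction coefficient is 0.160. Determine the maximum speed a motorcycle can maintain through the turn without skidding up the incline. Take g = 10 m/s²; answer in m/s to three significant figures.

At the maximum speed, friction acts down the slope at its limiting value f = μN. Radially (horizontal, toward centre): N sinθ + μN cosθ = mv²/r. Vertically: N cosθ − μN sinθ = mg.
Dividing: v² = r g (sinθ + μcosθ)/(cosθ − μsinθ).
sinθ + μcosθ = 0.1994 + 0.160×0.9799 = 0.3562; cosθ − μsinθ = 0.9799 − 0.160×0.1994 = 0.9480.
v² = 89.6 × 10.0 × 0.3562/0.9480 = 336.6 m²/s², so v = 18.35 m/s.

18.3 m/s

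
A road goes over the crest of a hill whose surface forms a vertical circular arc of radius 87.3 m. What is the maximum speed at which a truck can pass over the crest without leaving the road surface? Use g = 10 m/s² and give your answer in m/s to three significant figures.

At the crest the centre of the circle is below the truck, so the net downward (centripetal) force is mg − N = mv²/r.
The truck leaves the road when N → 0, giving v_max = √(g r) = √(10.0 × 87.3) = 29.55 m/s.

29.5 m/s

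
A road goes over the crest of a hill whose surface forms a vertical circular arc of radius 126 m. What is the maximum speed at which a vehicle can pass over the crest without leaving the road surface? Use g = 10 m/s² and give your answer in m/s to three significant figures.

35.5 m/s

At the crest the centre of the circle is below the vehicle, so the net downward (centripetal) force is mg − N = mv²/r.
The vehicle leaves the road when N → 0, giving v_max = √(g r) = √(10.0 × 126) = 35.50 m/s.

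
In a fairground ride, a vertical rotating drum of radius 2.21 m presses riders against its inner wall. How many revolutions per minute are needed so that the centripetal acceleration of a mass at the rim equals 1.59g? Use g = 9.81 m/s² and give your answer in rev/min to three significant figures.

25.4 rev/min

Require ω²r = 1.59g, so ω = √(1.59 × 9.81/2.21) = 2.657 rad/s.
In rev/min: ω × 60/(2π) = 2.657 × 60/(2π) = 25.37 rev/min.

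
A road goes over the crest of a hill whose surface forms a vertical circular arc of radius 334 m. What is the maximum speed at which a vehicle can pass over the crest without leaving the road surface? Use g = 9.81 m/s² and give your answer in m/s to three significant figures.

57.2 m/s

At the crest the centre of the circle is below the vehicle, so the net downward (centripetal) force is mg − N = mv²/r.
The vehicle leaves the road when N → 0, giving v_max = √(g r) = √(9.81 × 334) = 57.24 m/s.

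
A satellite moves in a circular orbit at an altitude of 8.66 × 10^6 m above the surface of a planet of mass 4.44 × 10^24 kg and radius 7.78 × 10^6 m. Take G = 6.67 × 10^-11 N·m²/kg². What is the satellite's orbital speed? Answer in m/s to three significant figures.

Orbital radius r = R + h = 7.78 × 10^6 + 8.66 × 10^6 = 1.644 × 10^7 m.
Gravity supplies the centripetal force: G M m / r² = m v² / r, so v = √(GM/r).
v = √(6.67 × 10^-11 × 4.44 × 10^24 / 1.644 × 10^7) = √(1.801 × 10^7) = 4244 m/s.

4240 m/s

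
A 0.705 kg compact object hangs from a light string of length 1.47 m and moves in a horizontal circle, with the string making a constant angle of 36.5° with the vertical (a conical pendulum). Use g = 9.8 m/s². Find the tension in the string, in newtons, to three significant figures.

8.59 N

Vertically the bob has no acceleration, so T cosθ = mg.
T = mg/cosθ = 0.705 × 9.8 / cos 36.5° = 6.909/0.8039 = 8.595 N.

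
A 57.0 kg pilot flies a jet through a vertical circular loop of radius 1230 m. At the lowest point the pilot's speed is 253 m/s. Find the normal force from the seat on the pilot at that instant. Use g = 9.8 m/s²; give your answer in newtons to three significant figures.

3520 N

At the lowest point, N points up (toward the centre) and the weight mg points down (away from the centre), so the net inward force is N − mg = mv²/r.
N = m(v²/r + g) = 57.0 × ((253)²/1230 + 9.8) = 57.0 × (52.04 + 9.8) = 57.0 × 61.84 = 3525 N.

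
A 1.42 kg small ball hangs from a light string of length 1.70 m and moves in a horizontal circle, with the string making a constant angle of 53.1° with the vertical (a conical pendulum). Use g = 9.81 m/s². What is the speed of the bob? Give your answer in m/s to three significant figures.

The radius of the circle is r = L sinθ = 1.70 × sin 53.1° = 1.359 m.
Horizontally T sinθ = mv²/r and vertically T cosθ = mg, so tanθ = v²/(rg).
v = √(r g tanθ) = √(1.359 × 9.81 × 1.332) = √17.76 = 4.215 m/s.

4.21 m/s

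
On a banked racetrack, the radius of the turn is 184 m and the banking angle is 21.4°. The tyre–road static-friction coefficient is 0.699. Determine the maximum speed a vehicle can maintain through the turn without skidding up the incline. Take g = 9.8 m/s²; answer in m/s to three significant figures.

At the maximum speed, friction acts down the slope at its limiting value f = μN. Radially (horizontal, toward centre): N sinθ + μN cosθ = mv²/r. Vertically: N cosθ − μN sinθ = mg.
Dividing: v² = r g (sinθ + μcosθ)/(cosθ − μsinθ).
sinθ + μcosθ = 0.3649 + 0.699×0.9311 = 1.016; cosθ − μsinθ = 0.9311 − 0.699×0.3649 = 0.6760.
v² = 184 × 9.8 × 1.016/0.6760 = 2709 m²/s², so v = 52.05 m/s.

52.1 m/s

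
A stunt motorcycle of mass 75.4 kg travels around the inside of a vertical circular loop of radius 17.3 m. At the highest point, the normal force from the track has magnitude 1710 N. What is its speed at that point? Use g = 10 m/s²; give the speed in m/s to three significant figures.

At the top, N + mg = mv²/r, so v = √(r(N/m + g)) = √(17.3 × (1710/75.4 + 10.0)) = √(17.3 × 32.68) = √565.3 = 23.78 m/s.

23.8 m/s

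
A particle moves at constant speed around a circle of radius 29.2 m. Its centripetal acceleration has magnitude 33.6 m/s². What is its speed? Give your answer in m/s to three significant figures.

31.3 m/s

a_c = v²/r ⇒ v = √(a_c · r) = √(33.6 × 29.2) = √981.1 = 31.32 m/s.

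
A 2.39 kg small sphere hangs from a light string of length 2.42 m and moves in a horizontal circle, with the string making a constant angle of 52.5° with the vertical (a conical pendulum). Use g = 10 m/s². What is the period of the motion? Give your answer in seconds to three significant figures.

r = L sinθ = 1.920 m. From T sinθ = mω²r and T cosθ = mg: tanθ = ω²r/g, so ω² = g tanθ / r = g/(L cosθ).
ω = √(g/(L cosθ)) = √(10.0/(2.42 × 0.6088)) = √6.788 = 2.605 rad/s.
Period = 2π/ω = 2.412 s.

2.41 s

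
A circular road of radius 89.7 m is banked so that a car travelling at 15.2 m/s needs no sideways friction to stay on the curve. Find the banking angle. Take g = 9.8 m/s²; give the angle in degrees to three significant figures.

For a frictionless banked turn: horizontally N sinθ = mv²/r and vertically N cosθ = mg.
Dividing: tanθ = v²/(r g) = (15.2)²/(89.7 × 9.8) = 231.0/879.1 = 0.2628.
θ = arctan(0.2628) = 14.73°.

14.7°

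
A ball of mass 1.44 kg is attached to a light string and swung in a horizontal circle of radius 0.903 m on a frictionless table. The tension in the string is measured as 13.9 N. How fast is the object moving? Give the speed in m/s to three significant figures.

T = m v²/r ⇒ v = √(T r / m) = √(13.9 × 0.903 / 1.44) = √8.716 = 2.952 m/s.

2.95 m/s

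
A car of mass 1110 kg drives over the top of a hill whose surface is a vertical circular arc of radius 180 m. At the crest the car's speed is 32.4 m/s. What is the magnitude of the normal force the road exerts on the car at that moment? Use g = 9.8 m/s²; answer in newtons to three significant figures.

At the crest the centripetal acceleration points downward (toward the centre of the arc), so mg − N = mv²/r.
N = m(g − v²/r) = 1110 × (9.8 − (32.4)²/180) = 1110 × (9.8 − 5.832) = 1110 × 3.968 = 4404 N.

4400 N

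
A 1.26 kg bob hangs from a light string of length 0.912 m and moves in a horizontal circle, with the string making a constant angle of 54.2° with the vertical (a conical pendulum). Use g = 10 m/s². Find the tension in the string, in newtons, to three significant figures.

Vertically the bob has no acceleration, so T cosθ = mg.
T = mg/cosθ = 1.26 × 10.0 / cos 54.2° = 12.60/0.5850 = 21.54 N.

21.5 N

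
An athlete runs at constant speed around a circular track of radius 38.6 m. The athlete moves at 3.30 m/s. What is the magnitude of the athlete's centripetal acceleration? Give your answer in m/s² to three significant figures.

0.282 m/s²

a_c = v²/r = (3.300)²/38.6 = 10.89/38.6 = 0.2821 m/s².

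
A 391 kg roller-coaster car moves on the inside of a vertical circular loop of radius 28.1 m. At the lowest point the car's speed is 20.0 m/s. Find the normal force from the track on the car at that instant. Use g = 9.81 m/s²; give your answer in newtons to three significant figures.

At the lowest point, N points up (toward the centre) and the weight mg points down (away from the centre), so the net inward force is N − mg = mv²/r.
N = m(v²/r + g) = 391 × ((20.0)²/28.1 + 9.81) = 391 × (14.23 + 9.81) = 391 × 24.04 = 9402 N.

9400 N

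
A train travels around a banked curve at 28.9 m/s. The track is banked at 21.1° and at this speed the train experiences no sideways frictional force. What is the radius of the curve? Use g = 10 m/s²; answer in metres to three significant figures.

Frictionless banking: tanθ = v²/(rg), so r = v²/(g tanθ).
r = (28.9)²/(10.0 × tan 21.1°) = 835.2/(10.0 × 0.3859) = 835.2/3.859 = 216.4 m.

216 m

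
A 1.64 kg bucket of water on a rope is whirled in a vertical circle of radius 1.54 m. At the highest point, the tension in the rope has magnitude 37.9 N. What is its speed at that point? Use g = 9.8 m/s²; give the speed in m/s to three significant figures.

At the top, T + mg = mv²/r, so v = √(r(T/m + g)) = √(1.54 × (37.9/1.64 + 9.8)) = √(1.54 × 32.91) = √50.68 = 7.119 m/s.

7.12 m/s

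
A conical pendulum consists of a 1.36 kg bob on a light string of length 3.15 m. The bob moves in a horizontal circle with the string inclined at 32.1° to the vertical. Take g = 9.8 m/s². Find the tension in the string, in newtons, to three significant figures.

15.7 N

Vertically the bob has no acceleration, so T cosθ = mg.
T = mg/cosθ = 1.36 × 9.8 / cos 32.1° = 13.33/0.8471 = 15.73 N.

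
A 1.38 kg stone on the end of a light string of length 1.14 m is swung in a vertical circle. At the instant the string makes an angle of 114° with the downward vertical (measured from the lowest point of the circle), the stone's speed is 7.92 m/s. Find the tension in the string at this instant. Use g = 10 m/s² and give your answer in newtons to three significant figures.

Take the radial direction toward the centre of the circle as positive. The component of the weight along the string toward the centre is −mg cos φ (φ measured from the bottom), so Newton's second law along the string gives T − mg cos φ = m v²/r.
cos 114° = -0.4067, so T = m(v²/r + g cos φ) = 1.38 × ((7.92)²/1.14 + 10.0 × -0.4067) = 1.38 × (55.02 + (-4.067)) = 1.38 × 50.96 = 70.32 N.

70.3 N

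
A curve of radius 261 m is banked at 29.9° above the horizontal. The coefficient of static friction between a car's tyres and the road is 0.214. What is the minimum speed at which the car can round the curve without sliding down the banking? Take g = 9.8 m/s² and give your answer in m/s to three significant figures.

28.7 m/s

At the minimum speed, friction acts up the slope at its limiting value f = μN. Radially (horizontal, toward centre): N sinθ − μN cosθ = mv²/r. Vertically: N cosθ + μN sinθ = mg.
Dividing: v² = r g (sinθ − μcosθ)/(cosθ + μsinθ).
sinθ − μcosθ = 0.4985 − 0.214×0.8669 = 0.3130; cosθ + μsinθ = 0.8669 + 0.214×0.4985 = 0.9736.
v² = 261 × 9.8 × 0.3130/0.9736 = 822.2 m²/s², so v = 28.67 m/s.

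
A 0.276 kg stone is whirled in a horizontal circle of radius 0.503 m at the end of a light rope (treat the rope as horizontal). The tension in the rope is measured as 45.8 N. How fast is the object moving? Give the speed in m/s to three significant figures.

T = m v²/r ⇒ v = √(T r / m) = √(45.8 × 0.503 / 0.276) = √83.47 = 9.136 m/s.

9.14 m/s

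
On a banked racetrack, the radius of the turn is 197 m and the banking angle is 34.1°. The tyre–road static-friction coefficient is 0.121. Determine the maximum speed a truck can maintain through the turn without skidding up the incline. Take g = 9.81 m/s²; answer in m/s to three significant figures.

At the maximum speed, friction acts down the slope at its limiting value f = μN. Radially (horizontal, toward centre): N sinθ + μN cosθ = mv²/r. Vertically: N cosθ − μN sinθ = mg.
Dividing: v² = r g (sinθ + μcosθ)/(cosθ − μsinθ).
sinθ + μcosθ = 0.5606 + 0.121×0.8281 = 0.6608; cosθ − μsinθ = 0.8281 − 0.121×0.5606 = 0.7602.
v² = 197 × 9.81 × 0.6608/0.7602 = 1680 m²/s², so v = 40.99 m/s.

41.0 m/s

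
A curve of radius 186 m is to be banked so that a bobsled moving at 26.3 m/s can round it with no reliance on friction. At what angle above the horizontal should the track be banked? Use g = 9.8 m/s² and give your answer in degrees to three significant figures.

20.8°

With no friction, the horizontal component of the normal force provides the centripetal force: N sinθ = mv²/r, while N cosθ = mg vertically.
Dividing: tanθ = v²/(r g) = (26.3)²/(186 × 9.8) = 691.7/1823 = 0.3795.
θ = arctan(0.3795) = 20.78°.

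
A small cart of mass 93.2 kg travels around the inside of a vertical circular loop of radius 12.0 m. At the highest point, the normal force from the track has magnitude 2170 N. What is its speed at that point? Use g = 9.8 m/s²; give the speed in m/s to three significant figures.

At the top, N + mg = mv²/r, so v = √(r(N/m + g)) = √(12.0 × (2170/93.2 + 9.8)) = √(12.0 × 33.08) = √397.0 = 19.92 m/s.

19.9 m/s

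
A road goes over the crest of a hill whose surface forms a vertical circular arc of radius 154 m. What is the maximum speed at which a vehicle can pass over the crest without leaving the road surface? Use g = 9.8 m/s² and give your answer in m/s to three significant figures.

38.8 m/s

At the crest the centre of the circle is below the vehicle, so the net downward (centripetal) force is mg − N = mv²/r.
The vehicle leaves the road when N → 0, giving v_max = √(g r) = √(9.8 × 154) = 38.85 m/s.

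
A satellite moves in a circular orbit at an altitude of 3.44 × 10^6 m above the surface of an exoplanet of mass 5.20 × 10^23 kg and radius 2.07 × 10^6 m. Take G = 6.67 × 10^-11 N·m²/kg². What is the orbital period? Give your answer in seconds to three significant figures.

13800 s

r = R + h = 2.07 × 10^6 + 3.44 × 10^6 = 5.510 × 10^6 m. Gravity provides the centripetal force: G M m / r² = m v² / r ⇒ v = √(GM/r) = 2509 m/s.
T = 2πr/v = 2π × 5.510 × 10^6 / 2509 = 13800 s.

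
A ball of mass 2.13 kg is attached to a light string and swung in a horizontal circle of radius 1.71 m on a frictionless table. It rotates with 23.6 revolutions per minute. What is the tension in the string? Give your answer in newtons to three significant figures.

ω = 23.6 rev/min × 2π/60 = 2.471 rad/s, so v = ωr = 2.471 × 1.71 = 4.226 m/s.
The tension is the only horizontal force, so it supplies the full centripetal force: T = m v²/r = 2.13 × (4.226)²/1.71 = 2.13 × 17.86/1.71 = 22.25 N.

22.2 N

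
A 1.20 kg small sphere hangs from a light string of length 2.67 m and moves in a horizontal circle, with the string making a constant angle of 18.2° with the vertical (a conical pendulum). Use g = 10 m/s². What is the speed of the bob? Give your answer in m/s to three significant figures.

The radius of the circle is r = L sinθ = 2.67 × sin 18.2° = 0.8339 m.
Horizontally T sinθ = mv²/r and vertically T cosθ = mg, so tanθ = v²/(rg).
v = √(r g tanθ) = √(0.8339 × 10.0 × 0.3288) = √2.742 = 1.656 m/s.

1.66 m/s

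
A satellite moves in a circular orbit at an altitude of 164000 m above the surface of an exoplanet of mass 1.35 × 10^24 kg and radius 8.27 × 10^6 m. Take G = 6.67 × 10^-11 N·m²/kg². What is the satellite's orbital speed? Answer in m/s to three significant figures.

3270 m/s

Orbital radius r = R + h = 8.27 × 10^6 + 164000 = 8.434 × 10^6 m.
Gravity supplies the centripetal force: G M m / r² = m v² / r, so v = √(GM/r).
v = √(6.67 × 10^-11 × 1.35 × 10^24 / 8.434 × 10^6) = √(1.068 × 10^7) = 3267 m/s.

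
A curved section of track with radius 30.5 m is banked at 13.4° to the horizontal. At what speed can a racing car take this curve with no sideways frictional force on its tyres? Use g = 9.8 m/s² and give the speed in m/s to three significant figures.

8.44 m/s

On a frictionless banked curve, N sinθ = mv²/r and N cosθ = mg, so tanθ = v²/(rg).
v = √(r g tanθ) = √(30.5 × 9.8 × tan 13.4°) = √(30.5 × 9.8 × 0.2382) = √71.21 = 8.438 m/s.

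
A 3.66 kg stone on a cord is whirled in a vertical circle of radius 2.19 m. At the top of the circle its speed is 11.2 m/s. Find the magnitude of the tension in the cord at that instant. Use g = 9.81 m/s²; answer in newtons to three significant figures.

At the top, both T and the weight mg point inward (toward the centre), so T + mg = mv²/r.
T = m(v²/r − g) = 3.66 × ((11.2)²/2.19 − 9.81) = 3.66 × (57.28 − 9.81) = 3.66 × 47.47 = 173.7 N.

174 N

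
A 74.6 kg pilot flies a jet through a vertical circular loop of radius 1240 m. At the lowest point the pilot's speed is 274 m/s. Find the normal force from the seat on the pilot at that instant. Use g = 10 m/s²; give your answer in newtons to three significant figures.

At the lowest point, N points up (toward the centre) and the weight mg points down (away from the centre), so the net inward force is N − mg = mv²/r.
N = m(v²/r + g) = 74.6 × ((274)²/1240 + 10.0) = 74.6 × (60.55 + 10.0) = 74.6 × 70.55 = 5263 N.

5260 N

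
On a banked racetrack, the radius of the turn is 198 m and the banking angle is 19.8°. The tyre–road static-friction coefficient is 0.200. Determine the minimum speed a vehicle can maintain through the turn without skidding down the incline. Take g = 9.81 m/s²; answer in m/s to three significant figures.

At the minimum speed, friction acts up the slope at its limiting value f = μN. Radially (horizontal, toward centre): N sinθ − μN cosθ = mv²/r. Vertically: N cosθ + μN sinθ = mg.
Dividing: v² = r g (sinθ − μcosθ)/(cosθ + μsinθ).
sinθ − μcosθ = 0.3387 − 0.200×0.9409 = 0.1506; cosθ + μsinθ = 0.9409 + 0.200×0.3387 = 1.009.
v² = 198 × 9.81 × 0.1506/1.009 = 289.9 m²/s², so v = 17.03 m/s.

17.0 m/s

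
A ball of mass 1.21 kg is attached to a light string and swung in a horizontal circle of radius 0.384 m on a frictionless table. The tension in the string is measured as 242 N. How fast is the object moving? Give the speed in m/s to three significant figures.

T = m v²/r ⇒ v = √(T r / m) = √(242 × 0.384 / 1.21) = √76.80 = 8.764 m/s.

8.76 m/s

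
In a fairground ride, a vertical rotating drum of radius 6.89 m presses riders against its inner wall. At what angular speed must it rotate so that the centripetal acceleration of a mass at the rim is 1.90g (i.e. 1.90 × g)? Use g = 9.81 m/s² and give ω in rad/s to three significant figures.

Centripetal acceleration a_c = ω²r. Setting ω²r = 1.90g:
ω = √(1.90g / r) = √(1.90 × 9.81 / 6.89) = √2.705 = 1.645 rad/s.

1.64 rad/s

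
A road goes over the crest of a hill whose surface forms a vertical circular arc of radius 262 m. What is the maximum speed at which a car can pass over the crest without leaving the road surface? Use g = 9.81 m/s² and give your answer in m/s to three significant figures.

At the crest the centre of the circle is below the car, so the net downward (centripetal) force is mg − N = mv²/r.
The car leaves the road when N → 0, giving v_max = √(g r) = √(9.81 × 262) = 50.70 m/s.

50.7 m/s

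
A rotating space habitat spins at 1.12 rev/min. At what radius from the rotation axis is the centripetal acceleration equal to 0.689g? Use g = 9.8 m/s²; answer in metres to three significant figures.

491 m

ω = 1.12 rev/min × 2π/60 = 0.1173 rad/s.
a_c = ω²r = 0.689g ⇒ r = 0.689 × 9.8 / (0.1173)² = 6.752/0.01376 = 490.9 m.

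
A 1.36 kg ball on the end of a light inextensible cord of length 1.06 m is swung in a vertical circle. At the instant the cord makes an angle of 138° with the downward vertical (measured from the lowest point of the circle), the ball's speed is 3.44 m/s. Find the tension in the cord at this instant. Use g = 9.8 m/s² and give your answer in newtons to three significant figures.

5.28 N

Take the radial direction toward the centre of the circle as positive. The component of the weight along the string toward the centre is −mg cos φ (φ measured from the bottom), so Newton's second law along the string gives T − mg cos φ = m v²/r.
cos 138° = -0.7431, so T = m(v²/r + g cos φ) = 1.36 × ((3.44)²/1.06 + 9.8 × -0.7431) = 1.36 × (11.16 + (-7.283)) = 1.36 × 3.881 = 5.278 N.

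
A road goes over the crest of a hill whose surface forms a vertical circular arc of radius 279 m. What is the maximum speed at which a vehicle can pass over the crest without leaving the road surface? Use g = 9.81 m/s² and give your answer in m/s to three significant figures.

52.3 m/s

At the crest the centre of the circle is below the vehicle, so the net downward (centripetal) force is mg − N = mv²/r.
The vehicle leaves the road when N → 0, giving v_max = √(g r) = √(9.81 × 279) = 52.32 m/s.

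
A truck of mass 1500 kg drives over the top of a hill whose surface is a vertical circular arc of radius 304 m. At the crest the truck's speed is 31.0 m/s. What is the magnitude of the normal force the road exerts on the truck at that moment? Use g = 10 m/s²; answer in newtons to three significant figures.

At the crest the centripetal acceleration points downward (toward the centre of the arc), so mg − N = mv²/r.
N = m(g − v²/r) = 1500 × (10.0 − (31.0)²/304) = 1500 × (10.0 − 3.161) = 1500 × 6.839 = 10260 N.

10300 N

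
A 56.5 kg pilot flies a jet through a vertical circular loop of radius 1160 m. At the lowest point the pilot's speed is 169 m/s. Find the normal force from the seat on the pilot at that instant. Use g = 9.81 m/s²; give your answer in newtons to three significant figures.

At the lowest point, N points up (toward the centre) and the weight mg points down (away from the centre), so the net inward force is N − mg = mv²/r.
N = m(v²/r + g) = 56.5 × ((169)²/1160 + 9.81) = 56.5 × (24.62 + 9.81) = 56.5 × 34.43 = 1945 N.

1950 N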